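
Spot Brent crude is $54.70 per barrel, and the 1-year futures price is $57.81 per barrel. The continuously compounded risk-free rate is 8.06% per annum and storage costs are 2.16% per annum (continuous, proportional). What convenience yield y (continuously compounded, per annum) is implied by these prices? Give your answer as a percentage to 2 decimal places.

F = S·e^((r+u−y)T) ⇒ (r+u−y) = ln(F/S)/T
ln(57.81/54.70) = 0.055298; /T ⇒ 0.055298
y = r + u − ln(F/S)/T = 0.0806 + 0.0216 − 0.055298 = 0.046902
y = 4.69%

4.69%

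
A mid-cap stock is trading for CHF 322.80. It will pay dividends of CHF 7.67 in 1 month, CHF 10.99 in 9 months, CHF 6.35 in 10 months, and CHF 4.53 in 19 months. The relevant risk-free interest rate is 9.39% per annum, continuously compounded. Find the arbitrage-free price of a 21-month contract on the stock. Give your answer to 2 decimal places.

CHF 347.89

PV(dividends) I = 7.67·e^(−0.0939·1/12) + 10.99·e^(−0.0939·9/12) + 6.35·e^(−0.0939·10/12) + 4.53·e^(−0.0939·19/12)
I = 7.6102 + 10.2427 + 5.8721 + 3.9042 = 27.6292
F = (S − I)·e^(rT) = (322.80 − 27.6292) · e^(0.0939·21/12)
= 295.1708 · e^0.164325 = 295.1708 × 1.178597 = CHF 347.89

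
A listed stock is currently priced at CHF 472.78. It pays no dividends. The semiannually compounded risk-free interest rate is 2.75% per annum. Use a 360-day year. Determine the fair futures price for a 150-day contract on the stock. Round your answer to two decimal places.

F = S · (1+r/2)^(2T)
= 472.78 × 1.011445
F = CHF 478.19

CHF 478.19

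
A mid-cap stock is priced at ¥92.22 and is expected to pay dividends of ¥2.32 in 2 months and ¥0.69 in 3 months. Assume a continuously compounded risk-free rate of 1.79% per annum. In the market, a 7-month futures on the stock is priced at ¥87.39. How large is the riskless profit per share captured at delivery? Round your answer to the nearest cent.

¥2.77 per share

PV(dividends) I = 2.32·e^(−0.0179·2/12) + 0.69·e^(−0.0179·3/12) = 3.0000
Fair futures F* = (S − I)·e^(rT) = (92.22 − 3.0000)·e^0.010442 = 89.2200 × 1.010497 = 90.1565
Market ¥87.39 < fair 90.1565: forward underpriced → reverse cash-and-carry (short the stock, invest proceeds at r, pay the dividends, go long the forward).
Profit at T = |F_mkt − F*| = |87.39 − 90.1565| = ¥2.77 per share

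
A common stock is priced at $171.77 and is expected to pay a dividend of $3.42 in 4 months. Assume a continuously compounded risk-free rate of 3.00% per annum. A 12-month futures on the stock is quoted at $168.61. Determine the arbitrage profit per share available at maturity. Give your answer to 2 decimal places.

PV(dividends) I = 3.42·e^(−0.0300·4/12) = 3.3860
Fair futures F* = (S − I)·e^(rT) = (171.77 − 3.3860)·e^0.030000 = 168.3840 × 1.030455 = 173.5121
Market $168.61 < fair 173.5121: forward underpriced → reverse cash-and-carry (short the stock, invest proceeds at r, pay the dividends, go long the forward).
Profit at T = |F_mkt − F*| = |168.61 − 173.5121| = $4.90 per share

$4.90 per share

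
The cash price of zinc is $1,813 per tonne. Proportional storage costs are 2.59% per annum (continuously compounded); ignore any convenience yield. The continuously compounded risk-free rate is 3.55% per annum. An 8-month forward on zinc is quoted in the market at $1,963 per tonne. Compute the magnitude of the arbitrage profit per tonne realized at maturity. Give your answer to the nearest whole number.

$74 per tonne

Fair forward: F* = S·e^(carry·T), with carry = (r + u) = 0.0355 + 0.0259 = 0.0614
F* = 1813 · e^(0.0614 × 8/12) = 1813 · e^0.040933 = 1813 × 1.041782 = $1888.7508
Market $1963 > fair $1888.7508: forward overpriced → cash-and-carry (buy spot, short the forward).
At maturity, profit = |F_mkt − F*| = |1963 − 1888.7508| = $74 per tonne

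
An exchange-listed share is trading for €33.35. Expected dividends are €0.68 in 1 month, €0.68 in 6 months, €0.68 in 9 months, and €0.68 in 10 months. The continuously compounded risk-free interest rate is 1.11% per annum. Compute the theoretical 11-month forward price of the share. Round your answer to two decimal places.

PV(dividends) I = 0.68·e^(−0.0111·1/12) + 0.68·e^(−0.0111·6/12) + 0.68·e^(−0.0111·9/12) + 0.68·e^(−0.0111·10/12)
I = 0.6794 + 0.6762 + 0.6744 + 0.6737 = 2.7037
F = (S − I)·e^(rT) = (33.35 − 2.7037) · e^(0.0111·11/12)
= 30.6463 · e^0.010175 = 30.6463 × 1.010227 = €30.96

€30.96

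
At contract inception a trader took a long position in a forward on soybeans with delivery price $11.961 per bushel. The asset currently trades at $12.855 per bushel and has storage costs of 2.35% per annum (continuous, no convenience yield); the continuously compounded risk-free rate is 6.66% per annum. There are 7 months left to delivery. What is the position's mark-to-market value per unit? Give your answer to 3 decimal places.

$1.527 per bushel

Current fair forward for the remaining 7 months: F = S·e^((r + u)·T), (r + u) = 0.0666 + 0.0235 = 0.0901
F = 12.855 · e^(0.0901 × 7/12) = 12.855 × 1.053964 = 13.5487
Value of long forward = (F − K)·e^(−rT) = (13.5487 − 11.961) · e^(−0.0666·7/12)
= 1.5877 × 0.961895 = 1.527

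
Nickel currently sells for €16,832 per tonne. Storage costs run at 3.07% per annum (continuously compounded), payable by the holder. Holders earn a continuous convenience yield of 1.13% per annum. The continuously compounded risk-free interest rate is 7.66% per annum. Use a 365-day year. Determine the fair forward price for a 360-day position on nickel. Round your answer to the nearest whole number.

€18,504 per tonne

Net carry = r + u − y = 0.0766 + 0.0307 − 0.0113 = 0.0960
F = S·e^((r+u−y)T) = 16832 · e^(0.0960 × 360/365) = 16832 · e^0.094685
= 16832 × 1.099313 = €18,504 per tonne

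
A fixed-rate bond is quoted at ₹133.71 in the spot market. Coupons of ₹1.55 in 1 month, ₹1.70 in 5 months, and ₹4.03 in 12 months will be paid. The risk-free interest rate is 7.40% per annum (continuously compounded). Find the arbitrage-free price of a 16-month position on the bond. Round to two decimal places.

PV(coupons) I = 1.55·e^(−0.0740·1/12) + 1.70·e^(−0.0740·5/12) + 4.03·e^(−0.0740·12/12)
I = 1.5405 + 1.6484 + 3.7425 = 6.9314
F = (S − I)·e^(rT) = (133.71 − 6.9314) · e^(0.0740·16/12)
= 126.7786 · e^0.098667 = 126.7786 × 1.103699 = ₹139.93

₹139.93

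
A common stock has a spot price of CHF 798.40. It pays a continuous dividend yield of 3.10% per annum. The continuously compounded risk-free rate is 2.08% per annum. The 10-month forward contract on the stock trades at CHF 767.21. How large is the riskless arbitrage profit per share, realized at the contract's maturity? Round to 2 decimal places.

CHF 24.43 per share

Fair forward: F* = S·e^(carry·T), with carry = (r − q) = 0.0208 − 0.0310 = -0.0102
F* = 798.40 · e^(-0.0102 × 10/12) = 798.40 · e^-0.008500 = 798.40 × 0.991536 = CHF 791.6423
Market CHF 767.21 < fair CHF 791.6423: forward underpriced → reverse cash-and-carry (short spot, go long the forward).
At maturity, profit = |F_mkt − F*| = |767.21 − 791.6423| = CHF 24.43 per share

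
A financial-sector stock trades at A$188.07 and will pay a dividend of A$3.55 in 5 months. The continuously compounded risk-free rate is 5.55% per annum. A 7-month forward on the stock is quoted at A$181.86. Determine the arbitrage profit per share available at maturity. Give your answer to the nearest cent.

PV(dividends) I = 3.55·e^(−0.0555·5/12) = 3.4688
Fair forward F* = (S − I)·e^(rT) = (188.07 − 3.4688)·e^0.032375 = 184.6012 × 1.032905 = 190.6755
Market A$181.86 < fair 190.6755: forward underpriced → reverse cash-and-carry (short the stock, invest proceeds at r, pay the dividends, go long the forward).
Profit at T = |F_mkt − F*| = |181.86 − 190.6755| = A$8.82 per share

A$8.82 per share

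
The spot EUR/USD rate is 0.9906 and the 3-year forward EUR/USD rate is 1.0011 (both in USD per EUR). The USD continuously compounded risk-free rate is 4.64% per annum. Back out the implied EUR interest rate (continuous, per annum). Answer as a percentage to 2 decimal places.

4.29%

F = S·e^((r_USD − r_EUR)T) ⇒ r_EUR = r_USD − ln(F/S)/T
ln(1.0011/0.9906) = 0.010544; /(3) = 0.003515
r_EUR = 0.0464 − 0.003515 = 0.042885
r_EUR = 4.29%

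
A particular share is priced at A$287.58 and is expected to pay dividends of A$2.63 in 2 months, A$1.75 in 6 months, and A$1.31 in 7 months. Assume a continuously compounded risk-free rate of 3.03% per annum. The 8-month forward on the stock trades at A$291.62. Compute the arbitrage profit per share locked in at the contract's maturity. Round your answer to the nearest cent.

A$3.91 per share

PV(dividends) I = 2.63·e^(−0.0303·2/12) + 1.75·e^(−0.0303·6/12) + 1.31·e^(−0.0303·7/12) = 5.6275
Fair forward F* = (S − I)·e^(rT) = (287.58 − 5.6275)·e^0.020200 = 281.9525 × 1.020405 = 287.7057
Market A$291.62 > fair 287.7057: forward overpriced → cash-and-carry (borrow at r, buy the stock and collect the dividends, short the forward).
Profit at T = |F_mkt − F*| = |291.62 − 287.7057| = A$3.91 per share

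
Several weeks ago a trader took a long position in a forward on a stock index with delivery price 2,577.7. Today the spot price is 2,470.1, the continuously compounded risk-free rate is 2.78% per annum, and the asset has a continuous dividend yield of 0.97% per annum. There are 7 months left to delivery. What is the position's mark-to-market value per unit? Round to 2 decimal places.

-80.07

Current fair forward for the remaining 7 months: F = S·e^((r − q)·T), (r − q) = 0.0278 − 0.0097 = 0.0181
F = 2470.1 · e^(0.0181 × 7/12) = 2470.1 × 1.01061427 = 2496.3183
Value of long forward = (F − K)·e^(−rT) = (2496.3183 − 2577.7) · e^(−0.0278·7/12)
= -81.3817 × 0.98391412 = -80.07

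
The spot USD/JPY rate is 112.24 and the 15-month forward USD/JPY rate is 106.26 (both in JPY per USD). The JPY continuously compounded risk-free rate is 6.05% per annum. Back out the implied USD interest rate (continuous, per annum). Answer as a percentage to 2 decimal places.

10.43%

F = S·e^((r_JPY − r_USD)T) ⇒ r_USD = r_JPY − ln(F/S)/T
ln(106.26/112.24) = -0.054751; /(15/12) = -0.043801
r_USD = 0.0605 + 0.043801 = 0.104301
r_USD = 10.43%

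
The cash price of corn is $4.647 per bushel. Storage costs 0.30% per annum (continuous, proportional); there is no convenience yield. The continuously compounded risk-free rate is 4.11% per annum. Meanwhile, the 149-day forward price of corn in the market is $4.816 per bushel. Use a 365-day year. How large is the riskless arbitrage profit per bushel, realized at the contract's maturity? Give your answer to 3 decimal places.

$0.085 per bushel

Fair forward: F* = S·e^(carry·T), with carry = (r + u) = 0.0411 + 0.0030 = 0.0441
F* = 4.647 · e^(0.0441 × 149/365) = 4.647 · e^0.018002 = 4.647 × 1.018165 = $4.7314
Market $4.816 > fair $4.7314: forward overpriced → cash-and-carry (buy spot, short the forward).
At maturity, profit = |F_mkt − F*| = |4.816 − 4.7314| = $0.085 per bushel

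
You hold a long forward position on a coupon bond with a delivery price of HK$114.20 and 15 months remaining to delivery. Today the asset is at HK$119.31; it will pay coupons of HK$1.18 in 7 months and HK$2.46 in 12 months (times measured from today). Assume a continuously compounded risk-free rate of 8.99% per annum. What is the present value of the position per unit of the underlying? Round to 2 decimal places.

PV(remaining coupons) I = 1.18·e^(−0.0899·7/12) + 2.46·e^(−0.0899·12/12) = 3.3682
Current forward F = (S − I)·e^(rT) = (119.31 − 3.3682)·e^(0.0899·15/12) = 115.9418 × 1.118932 = 129.7310
Value (long) = (F − K)·e^(−rT) = (129.7310 − 114.20) × 0.893709 = 13.8802
Value = HK$13.88

HK$13.88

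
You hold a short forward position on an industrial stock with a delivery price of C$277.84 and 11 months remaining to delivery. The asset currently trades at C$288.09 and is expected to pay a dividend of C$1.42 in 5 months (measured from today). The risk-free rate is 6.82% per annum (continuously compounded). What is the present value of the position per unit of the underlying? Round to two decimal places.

PV(remaining dividends) I = 1.42·e^(−0.0682·5/12) = 1.3802
Current forward F = (S − I)·e^(rT) = (288.09 − 1.3802)·e^(0.0682·11/12) = 286.7098 × 1.064512 = 305.2060
Value (long) = (F − K)·e^(−rT) = (305.2060 − 277.84) × 0.939397 = 25.7075
Short position value = −(long value) = -C$25.71

-C$25.71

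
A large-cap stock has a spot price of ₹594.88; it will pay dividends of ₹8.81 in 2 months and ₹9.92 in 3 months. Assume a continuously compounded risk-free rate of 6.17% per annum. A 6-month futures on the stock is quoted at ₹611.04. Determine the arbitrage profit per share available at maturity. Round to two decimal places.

PV(dividends) I = 8.81·e^(−0.0617·2/12) + 9.92·e^(−0.0617·3/12) = 18.4880
Fair futures F* = (S − I)·e^(rT) = (594.88 − 18.4880)·e^0.030850 = 576.3920 × 1.031331 = 594.4509
Market ₹611.04 > fair 594.4509: forward overpriced → cash-and-carry (borrow at r, buy the stock and collect the dividends, short the forward).
Profit at T = |F_mkt − F*| = |611.04 − 594.4509| = ₹16.59 per share

₹16.59 per share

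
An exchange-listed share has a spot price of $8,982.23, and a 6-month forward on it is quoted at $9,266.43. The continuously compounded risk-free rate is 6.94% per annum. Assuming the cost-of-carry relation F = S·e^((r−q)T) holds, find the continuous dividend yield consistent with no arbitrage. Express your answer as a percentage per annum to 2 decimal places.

From F = S·e^((r−q)T): (r − q) = ln(F/S)/T
ln(9266.43/8982.23) = ln(1.031640) = 0.031150
(r − q) = 0.031150 / (6/12) = 0.062300
q = r − ln(F/S)/T = 0.0694 − 0.062300 = 0.007100
q = 0.71%

0.71%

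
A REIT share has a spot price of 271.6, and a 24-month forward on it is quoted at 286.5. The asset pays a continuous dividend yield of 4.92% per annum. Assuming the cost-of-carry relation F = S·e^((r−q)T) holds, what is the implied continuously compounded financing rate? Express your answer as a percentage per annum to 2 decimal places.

7.59%

From F = S·e^((r−q)T): (r − q) = ln(F/S)/T
ln(286.5/271.6) = ln(1.054860) = 0.053408
(r − q) = 0.053408 / (24/12) = 0.026704
r = ln(F/S)/T + q = 0.026704 + 0.0492 = 0.075904
r = 7.59%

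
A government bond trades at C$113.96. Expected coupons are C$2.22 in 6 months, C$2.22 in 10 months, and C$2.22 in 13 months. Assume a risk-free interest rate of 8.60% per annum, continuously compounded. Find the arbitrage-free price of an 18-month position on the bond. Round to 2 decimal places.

C$122.58

PV(coupons) I = 2.22·e^(−0.0860·6/12) + 2.22·e^(−0.0860·10/12) + 2.22·e^(−0.0860·13/12)
I = 2.1266 + 2.0665 + 2.0225 = 6.2156
F = (S − I)·e^(rT) = (113.96 − 6.2156) · e^(0.0860·18/12)
= 107.7444 · e^0.129000 = 107.7444 × 1.137690 = C$122.58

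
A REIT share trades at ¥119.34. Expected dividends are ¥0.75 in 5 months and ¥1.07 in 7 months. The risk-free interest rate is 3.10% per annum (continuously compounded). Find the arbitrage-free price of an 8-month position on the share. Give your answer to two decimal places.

PV(dividends) I = 0.75·e^(−0.0310·5/12) + 1.07·e^(−0.0310·7/12)
I = 0.7404 + 1.0508 = 1.7912
F = (S − I)·e^(rT) = (119.34 − 1.7912) · e^(0.0310·8/12)
= 117.5488 · e^0.020667 = 117.5488 × 1.020882 = ¥120.00

¥120.00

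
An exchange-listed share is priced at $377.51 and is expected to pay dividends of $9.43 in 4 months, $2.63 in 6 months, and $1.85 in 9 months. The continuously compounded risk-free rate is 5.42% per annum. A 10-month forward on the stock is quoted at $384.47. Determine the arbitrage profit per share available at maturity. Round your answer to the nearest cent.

$3.74 per share

PV(dividends) I = 9.43·e^(−0.0542·4/12) + 2.63·e^(−0.0542·6/12) + 1.85·e^(−0.0542·9/12) = 13.5972
Fair forward F* = (S − I)·e^(rT) = (377.51 − 13.5972)·e^0.045167 = 363.9128 × 1.046203 = 380.7267
Market $384.47 > fair 380.7267: forward overpriced → cash-and-carry (borrow at r, buy the stock and collect the dividends, short the forward).
Profit at T = |F_mkt − F*| = |384.47 − 380.7267| = $3.74 per share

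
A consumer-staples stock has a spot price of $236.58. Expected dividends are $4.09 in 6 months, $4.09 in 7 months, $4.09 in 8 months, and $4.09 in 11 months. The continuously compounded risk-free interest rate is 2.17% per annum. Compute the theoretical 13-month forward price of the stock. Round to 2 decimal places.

$225.70

PV(dividends) I = 4.09·e^(−0.0217·6/12) + 4.09·e^(−0.0217·7/12) + 4.09·e^(−0.0217·8/12) + 4.09·e^(−0.0217·11/12)
I = 4.0459 + 4.0386 + 4.0313 + 4.0094 = 16.1252
F = (S − I)·e^(rT) = (236.58 − 16.1252) · e^(0.0217·13/12)
= 220.4548 · e^0.023508 = 220.4548 × 1.023786 = $225.70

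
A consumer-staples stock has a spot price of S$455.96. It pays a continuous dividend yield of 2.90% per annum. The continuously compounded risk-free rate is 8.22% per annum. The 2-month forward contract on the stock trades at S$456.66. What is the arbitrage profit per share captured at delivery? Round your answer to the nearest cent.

S$3.36 per share

Fair forward: F* = S·e^(carry·T), with carry = (r − q) = 0.0822 − 0.0290 = 0.0532
F* = 455.96 · e^(0.0532 × 2/12) = 455.96 · e^0.008867 = 455.96 × 1.008906 = S$460.0208
Market S$456.66 < fair S$460.0208: forward underpriced → reverse cash-and-carry (short spot, go long the forward).
At maturity, profit = |F_mkt − F*| = |456.66 − 460.0208| = S$3.36 per share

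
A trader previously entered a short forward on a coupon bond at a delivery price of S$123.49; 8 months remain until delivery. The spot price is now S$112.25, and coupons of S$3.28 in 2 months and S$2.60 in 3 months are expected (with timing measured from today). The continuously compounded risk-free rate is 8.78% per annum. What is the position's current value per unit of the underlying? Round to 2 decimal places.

PV(remaining coupons) I = 3.28·e^(−0.0878·2/12) + 2.60·e^(−0.0878·3/12) = 5.7759
Current forward F = (S − I)·e^(rT) = (112.25 − 5.7759)·e^(0.0878·8/12) = 106.4741 × 1.060280 = 112.8924
Value (long) = (F − K)·e^(−rT) = (112.8924 − 123.49) × 0.943147 = -9.9951
Short position value = −(long value) = S$10.00

S$10.00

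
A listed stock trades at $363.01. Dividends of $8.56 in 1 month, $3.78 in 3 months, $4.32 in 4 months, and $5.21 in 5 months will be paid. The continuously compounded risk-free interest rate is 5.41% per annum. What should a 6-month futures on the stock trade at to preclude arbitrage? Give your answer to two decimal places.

PV(dividends) I = 8.56·e^(−0.0541·1/12) + 3.78·e^(−0.0541·3/12) + 4.32·e^(−0.0541·4/12) + 5.21·e^(−0.0541·5/12)
I = 8.5215 + 3.7292 + 4.2428 + 5.0939 = 21.5874
F = (S − I)·e^(rT) = (363.01 − 21.5874) · e^(0.0541·6/12)
= 341.4226 · e^0.027050 = 341.4226 × 1.027419 = $350.78

$350.78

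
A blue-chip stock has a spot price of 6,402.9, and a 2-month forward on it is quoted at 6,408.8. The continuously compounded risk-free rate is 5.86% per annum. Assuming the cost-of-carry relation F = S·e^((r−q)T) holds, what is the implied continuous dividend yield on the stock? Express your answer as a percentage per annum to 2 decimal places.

From F = S·e^((r−q)T): (r − q) = ln(F/S)/T
ln(6408.8/6402.9) = ln(1.000921) = 0.000921
(r − q) = 0.000921 / (2/12) = 0.005526
q = r − ln(F/S)/T = 0.0586 − 0.005526 = 0.053074
q = 5.31%

5.31%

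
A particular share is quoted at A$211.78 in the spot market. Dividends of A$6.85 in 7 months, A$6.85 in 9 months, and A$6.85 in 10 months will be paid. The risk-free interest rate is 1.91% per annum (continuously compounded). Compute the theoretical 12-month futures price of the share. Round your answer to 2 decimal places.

A$195.20

PV(dividends) I = 6.85·e^(−0.0191·7/12) + 6.85·e^(−0.0191·9/12) + 6.85·e^(−0.0191·10/12)
I = 6.7741 + 6.7526 + 6.7418 = 20.2685
F = (S − I)·e^(rT) = (211.78 − 20.2685) · e^(0.0191·12/12)
= 191.5115 · e^0.019100 = 191.5115 × 1.019284 = A$195.20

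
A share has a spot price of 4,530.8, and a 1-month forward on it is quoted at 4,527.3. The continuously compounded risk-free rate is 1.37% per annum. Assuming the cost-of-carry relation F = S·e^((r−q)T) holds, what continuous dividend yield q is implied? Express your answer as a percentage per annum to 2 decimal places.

2.30%

From F = S·e^((r−q)T): (r − q) = ln(F/S)/T
ln(4527.3/4530.8) = ln(0.999228) = -0.000772
(r − q) = -0.000772 / (1/12) = -0.009264
q = r − ln(F/S)/T = 0.0137 + 0.009264 = 0.022964
q = 2.30%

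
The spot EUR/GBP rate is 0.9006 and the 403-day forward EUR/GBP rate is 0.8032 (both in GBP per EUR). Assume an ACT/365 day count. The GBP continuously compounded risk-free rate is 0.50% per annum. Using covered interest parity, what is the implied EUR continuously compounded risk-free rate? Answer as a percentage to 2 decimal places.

10.87%

F = S·e^((r_GBP − r_EUR)T) ⇒ r_EUR = r_GBP − ln(F/S)/T
ln(0.8032/0.9006) = -0.114457; /(403/365) = -0.103665
r_EUR = 0.0050 + 0.103665 = 0.108665
r_EUR = 10.87%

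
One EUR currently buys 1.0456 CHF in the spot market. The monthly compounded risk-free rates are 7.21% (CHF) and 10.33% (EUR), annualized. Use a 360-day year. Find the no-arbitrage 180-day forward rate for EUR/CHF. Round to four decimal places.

1.0295

By covered interest parity, F = S · (1+r_CHF/12)^(12T) / (1+r_EUR/12)^(12T)
= 1.0456 × 1.036596 / 1.052774 = 1.0456 × 0.984633
F = 1.0295 CHF per EUR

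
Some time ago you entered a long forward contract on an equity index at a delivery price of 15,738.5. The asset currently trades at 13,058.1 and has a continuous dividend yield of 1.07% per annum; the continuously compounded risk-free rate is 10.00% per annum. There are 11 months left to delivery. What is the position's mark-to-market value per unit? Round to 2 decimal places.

Current fair forward for the remaining 11 months: F = S·e^((r − q)·T), (r − q) = 0.1000 − 0.0107 = 0.0893
F = 13058.1 · e^(0.0893 × 11/12) = 13058.1 × 1.08530205 = 14171.9827
Value of long forward = (F − K)·e^(−rT) = (14171.9827 − 15738.5) · e^(−0.1000·11/12)
= -1566.5173 × 0.91240924 = -1429.30

-1429.30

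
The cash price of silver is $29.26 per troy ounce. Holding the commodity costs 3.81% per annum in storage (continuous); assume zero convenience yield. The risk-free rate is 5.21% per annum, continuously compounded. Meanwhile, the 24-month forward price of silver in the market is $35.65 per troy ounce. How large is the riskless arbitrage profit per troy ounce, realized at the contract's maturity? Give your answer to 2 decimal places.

Fair forward: F* = S·e^(carry·T), with carry = (r + u) = 0.0521 + 0.0381 = 0.0902
F* = 29.26 · e^(0.0902 × 24/12) = 29.26 · e^0.180400 = 29.26 × 1.197696 = $35.0446
Market $35.65 > fair $35.0446: forward overpriced → cash-and-carry (buy spot, short the forward).
At maturity, profit = |F_mkt − F*| = |35.65 − 35.0446| = $0.61 per troy ounce

$0.61 per troy ounce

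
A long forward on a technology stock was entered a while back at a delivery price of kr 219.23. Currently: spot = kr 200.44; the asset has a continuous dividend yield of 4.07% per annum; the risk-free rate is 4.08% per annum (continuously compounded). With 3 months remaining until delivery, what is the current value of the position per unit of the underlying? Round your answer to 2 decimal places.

Current fair forward for the remaining 3 months: F = S·e^((r − q)·T), (r − q) = 0.0408 − 0.0407 = 0.0001
F = 200.44 · e^(0.0001 × 3/12) = 200.44 × 1.000025 = 200.4450
Value of long forward = (F − K)·e^(−rT) = (200.4450 − 219.23) · e^(−0.0408·3/12)
= -18.7850 × 0.989852 = -18.59

-kr 18.59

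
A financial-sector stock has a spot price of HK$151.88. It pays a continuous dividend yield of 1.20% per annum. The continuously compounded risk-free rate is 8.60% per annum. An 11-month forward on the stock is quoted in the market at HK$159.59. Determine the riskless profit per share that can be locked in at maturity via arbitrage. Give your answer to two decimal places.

Fair forward: F* = S·e^(carry·T), with carry = (r − q) = 0.0860 − 0.0120 = 0.0740
F* = 151.88 · e^(0.0740 × 11/12) = 151.88 · e^0.067833 = 151.88 × 1.070187 = HK$162.5400
Market HK$159.59 < fair HK$162.5400: forward underpriced → reverse cash-and-carry (short spot, go long the forward).
At maturity, profit = |F_mkt − F*| = |159.59 − 162.5400| = HK$2.95 per share

HK$2.95 per share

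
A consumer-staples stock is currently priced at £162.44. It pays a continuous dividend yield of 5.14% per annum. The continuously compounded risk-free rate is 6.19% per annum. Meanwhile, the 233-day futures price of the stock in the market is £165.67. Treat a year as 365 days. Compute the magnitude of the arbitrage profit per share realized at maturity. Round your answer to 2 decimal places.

£2.14 per share

Fair futures: F* = S·e^(carry·T), with carry = (r − q) = 0.0619 − 0.0514 = 0.0105
F* = 162.44 · e^(0.0105 × 233/365) = 162.44 · e^0.006703 = 162.44 × 1.006726 = £163.5326
Market £165.67 > fair £163.5326: forward overpriced → cash-and-carry (buy spot, short the forward).
At maturity, profit = |F_mkt − F*| = |165.67 − 163.5326| = £2.14 per share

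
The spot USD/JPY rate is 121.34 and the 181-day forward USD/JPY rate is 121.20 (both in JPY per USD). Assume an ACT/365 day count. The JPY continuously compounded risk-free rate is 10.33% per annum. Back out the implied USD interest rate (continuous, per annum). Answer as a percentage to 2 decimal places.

10.56%

F = S·e^((r_JPY − r_USD)T) ⇒ r_USD = r_JPY − ln(F/S)/T
ln(121.20/121.34) = -0.001154; /(181/365) = -0.002327
r_USD = 0.1033 + 0.002327 = 0.105627
r_USD = 10.56%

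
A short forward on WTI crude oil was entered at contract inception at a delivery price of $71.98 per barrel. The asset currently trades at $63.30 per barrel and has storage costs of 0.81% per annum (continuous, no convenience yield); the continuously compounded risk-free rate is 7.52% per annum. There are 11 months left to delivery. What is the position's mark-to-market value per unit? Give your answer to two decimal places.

Current fair forward for the remaining 11 months: F = S·e^((r + u)·T), (r + u) = 0.0752 + 0.0081 = 0.0833
F = 63.30 · e^(0.0833 × 11/12) = 63.30 × 1.079349 = 68.3228
Value of long forward = (F − K)·e^(−rT) = (68.3228 − 71.98) · e^(−0.0752·11/12)
= -3.6572 × 0.933389 = -3.41
Short position value = −(long value) = $3.41

$3.41 per barrel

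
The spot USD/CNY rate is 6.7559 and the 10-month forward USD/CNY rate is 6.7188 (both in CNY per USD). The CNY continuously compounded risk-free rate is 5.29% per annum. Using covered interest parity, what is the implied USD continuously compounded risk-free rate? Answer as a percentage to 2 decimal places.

5.95%

F = S·e^((r_CNY − r_USD)T) ⇒ r_USD = r_CNY − ln(F/S)/T
ln(6.7188/6.7559) = -0.005507; /(10/12) = -0.006608
r_USD = 0.0529 + 0.006608 = 0.059508
r_USD = 5.95%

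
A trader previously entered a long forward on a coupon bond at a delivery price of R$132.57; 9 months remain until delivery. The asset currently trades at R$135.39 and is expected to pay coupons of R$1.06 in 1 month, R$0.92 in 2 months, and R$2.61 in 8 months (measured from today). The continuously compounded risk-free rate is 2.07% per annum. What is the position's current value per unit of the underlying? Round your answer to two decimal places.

PV(remaining coupons) I = 1.06·e^(−0.0207·1/12) + 0.92·e^(−0.0207·2/12) + 2.61·e^(−0.0207·8/12) = 4.5492
Current forward F = (S − I)·e^(rT) = (135.39 − 4.5492)·e^(0.0207·9/12) = 130.8408 × 1.015646 = 132.8879
Value (long) = (F − K)·e^(−rT) = (132.8879 − 132.57) × 0.984595 = 0.3130
Value = R$0.31

R$0.31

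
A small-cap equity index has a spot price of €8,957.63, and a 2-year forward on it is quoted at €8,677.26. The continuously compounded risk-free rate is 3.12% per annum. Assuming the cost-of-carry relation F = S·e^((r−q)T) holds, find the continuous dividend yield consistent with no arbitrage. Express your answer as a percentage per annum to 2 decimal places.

From F = S·e^((r−q)T): (r − q) = ln(F/S)/T
ln(8677.26/8957.63) = ln(0.968700) = -0.031800
(r − q) = -0.031800 / (2) = -0.015900
q = r − ln(F/S)/T = 0.0312 + 0.015900 = 0.047100
q = 4.71%

4.71%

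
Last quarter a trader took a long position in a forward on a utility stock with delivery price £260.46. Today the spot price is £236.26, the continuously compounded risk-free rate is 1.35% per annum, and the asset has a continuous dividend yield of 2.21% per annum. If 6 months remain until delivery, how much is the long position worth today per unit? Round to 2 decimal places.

Current fair forward for the remaining 6 months: F = S·e^((r − q)·T), (r − q) = 0.0135 − 0.0221 = -0.0086
F = 236.26 · e^(-0.0086 × 6/12) = 236.26 × 0.995709 = 235.2462
Value of long forward = (F − K)·e^(−rT) = (235.2462 − 260.46) · e^(−0.0135·6/12)
= -25.2138 × 0.993273 = -25.04

-£25.04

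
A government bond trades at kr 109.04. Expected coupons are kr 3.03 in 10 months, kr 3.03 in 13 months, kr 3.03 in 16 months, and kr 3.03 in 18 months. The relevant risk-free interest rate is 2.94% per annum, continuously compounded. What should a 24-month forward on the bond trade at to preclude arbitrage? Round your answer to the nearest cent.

kr 103.23

PV(coupons) I = 3.03·e^(−0.0294·10/12) + 3.03·e^(−0.0294·13/12) + 3.03·e^(−0.0294·16/12) + 3.03·e^(−0.0294·18/12)
I = 2.9567 + 2.9350 + 2.9135 + 2.8993 = 11.7045
F = (S − I)·e^(rT) = (109.04 − 11.7045) · e^(0.0294·24/12)
= 97.3355 · e^0.058800 = 97.3355 × 1.060563 = kr 103.23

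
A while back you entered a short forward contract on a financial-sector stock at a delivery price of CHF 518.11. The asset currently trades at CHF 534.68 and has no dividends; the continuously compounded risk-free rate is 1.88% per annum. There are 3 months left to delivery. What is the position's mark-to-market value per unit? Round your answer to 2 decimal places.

Current fair forward for the remaining 3 months: F = S·e^(r·T), r = 0.0188
F = 534.68 · e^(0.0188 × 3/12) = 534.68 × 1.004711 = 537.1989
Value of long forward = (F − K)·e^(−rT) = (537.1989 − 518.11) · e^(−0.0188·3/12)
= 19.0889 × 0.995311 = 19.00
Short position value = −(long value) = -CHF 19.00

-CHF 19.00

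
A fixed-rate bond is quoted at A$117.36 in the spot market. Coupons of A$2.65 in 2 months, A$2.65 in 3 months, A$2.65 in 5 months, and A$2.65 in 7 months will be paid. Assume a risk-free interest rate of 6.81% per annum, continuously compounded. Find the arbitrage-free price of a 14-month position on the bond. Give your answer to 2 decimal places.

PV(coupons) I = 2.65·e^(−0.0681·2/12) + 2.65·e^(−0.0681·3/12) + 2.65·e^(−0.0681·5/12) + 2.65·e^(−0.0681·7/12)
I = 2.6201 + 2.6053 + 2.5759 + 2.5468 = 10.3481
F = (S − I)·e^(rT) = (117.36 − 10.3481) · e^(0.0681·14/12)
= 107.0119 · e^0.079450 = 107.0119 × 1.082691 = A$115.86

A$115.86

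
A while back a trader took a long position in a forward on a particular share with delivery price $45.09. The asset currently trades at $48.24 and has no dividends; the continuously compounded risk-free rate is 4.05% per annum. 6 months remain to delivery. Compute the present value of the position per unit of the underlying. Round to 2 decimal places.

$4.05

Current fair forward for the remaining 6 months: F = S·e^(r·T), r = 0.0405
F = 48.24 · e^(0.0405 × 6/12) = 48.24 × 1.020456 = 49.2268
Value of long forward = (F − K)·e^(−rT) = (49.2268 − 45.09) · e^(−0.0405·6/12)
= 4.1368 × 0.979954 = 4.05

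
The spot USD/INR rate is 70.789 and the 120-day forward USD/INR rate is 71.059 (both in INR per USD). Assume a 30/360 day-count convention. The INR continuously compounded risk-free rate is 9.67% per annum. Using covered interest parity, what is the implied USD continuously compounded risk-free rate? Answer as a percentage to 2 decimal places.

F = S·e^((r_INR − r_USD)T) ⇒ r_USD = r_INR − ln(F/S)/T
ln(71.059/70.789) = 0.003807; /(120/360) = 0.011421
r_USD = 0.0967 − 0.011421 = 0.085279
r_USD = 8.53%

8.53%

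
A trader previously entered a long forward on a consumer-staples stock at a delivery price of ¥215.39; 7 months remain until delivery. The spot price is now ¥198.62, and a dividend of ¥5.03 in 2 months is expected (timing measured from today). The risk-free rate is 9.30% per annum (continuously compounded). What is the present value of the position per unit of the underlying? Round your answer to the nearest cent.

-¥10.35

PV(remaining dividends) I = 5.03·e^(−0.0930·2/12) = 4.9526
Current forward F = (S − I)·e^(rT) = (198.62 − 4.9526)·e^(0.0930·7/12) = 193.6674 × 1.055749 = 204.4642
Value (long) = (F − K)·e^(−rT) = (204.4642 − 215.39) × 0.947195 = -10.3489
Value = -¥10.35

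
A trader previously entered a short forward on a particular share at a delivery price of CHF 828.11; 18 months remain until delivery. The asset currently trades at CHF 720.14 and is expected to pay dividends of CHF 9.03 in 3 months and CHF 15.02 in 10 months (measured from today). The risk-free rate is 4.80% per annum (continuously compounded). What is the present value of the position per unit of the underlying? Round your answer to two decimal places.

CHF 73.80

PV(remaining dividends) I = 9.03·e^(−0.0480·3/12) + 15.02·e^(−0.0480·10/12) = 23.3533
Current forward F = (S − I)·e^(rT) = (720.14 − 23.3533)·e^(0.0480·18/12) = 696.7867 × 1.074655 = 748.8053
Value (long) = (F − K)·e^(−rT) = (748.8053 − 828.11) × 0.930531 = -73.7955
Short position value = −(long value) = CHF 73.80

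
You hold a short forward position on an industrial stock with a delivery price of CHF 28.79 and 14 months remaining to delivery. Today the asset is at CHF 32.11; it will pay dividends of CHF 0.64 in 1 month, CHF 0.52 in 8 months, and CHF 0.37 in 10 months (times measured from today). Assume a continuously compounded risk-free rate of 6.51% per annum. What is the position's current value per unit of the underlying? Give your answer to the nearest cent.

PV(remaining dividends) I = 0.64·e^(−0.0651·1/12) + 0.52·e^(−0.0651·8/12) + 0.37·e^(−0.0651·10/12) = 1.4849
Current forward F = (S − I)·e^(rT) = (32.11 − 1.4849)·e^(0.0651·14/12) = 30.6251 × 1.078909 = 33.0417
Value (long) = (F − K)·e^(−rT) = (33.0417 − 28.79) × 0.926863 = 3.9407
Short position value = −(long value) = -CHF 3.94

-CHF 3.94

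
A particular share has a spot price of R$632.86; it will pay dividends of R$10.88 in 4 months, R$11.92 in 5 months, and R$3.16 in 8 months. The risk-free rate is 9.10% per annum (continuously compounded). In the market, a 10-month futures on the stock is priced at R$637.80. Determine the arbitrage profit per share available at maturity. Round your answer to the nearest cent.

PV(dividends) I = 10.88·e^(−0.0910·4/12) + 11.92·e^(−0.0910·5/12) + 3.16·e^(−0.0910·8/12) = 25.0054
Fair futures F* = (S − I)·e^(rT) = (632.86 − 25.0054)·e^0.075833 = 607.8546 × 1.078782 = 655.7426
Market R$637.80 < fair 655.7426: forward underpriced → reverse cash-and-carry (short the stock, invest proceeds at r, pay the dividends, go long the forward).
Profit at T = |F_mkt − F*| = |637.80 − 655.7426| = R$17.94 per share

R$17.94 per share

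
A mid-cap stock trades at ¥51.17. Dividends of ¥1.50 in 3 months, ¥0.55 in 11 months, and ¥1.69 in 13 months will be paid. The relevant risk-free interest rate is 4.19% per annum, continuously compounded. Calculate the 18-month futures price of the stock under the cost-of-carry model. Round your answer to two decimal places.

PV(dividends) I = 1.50·e^(−0.0419·3/12) + 0.55·e^(−0.0419·11/12) + 1.69·e^(−0.0419·13/12)
I = 1.4844 + 0.5293 + 1.6150 = 3.6287
F = (S − I)·e^(rT) = (51.17 − 3.6287) · e^(0.0419·18/12)
= 47.5413 · e^0.062850 = 47.5413 × 1.064867 = ¥50.63

¥50.63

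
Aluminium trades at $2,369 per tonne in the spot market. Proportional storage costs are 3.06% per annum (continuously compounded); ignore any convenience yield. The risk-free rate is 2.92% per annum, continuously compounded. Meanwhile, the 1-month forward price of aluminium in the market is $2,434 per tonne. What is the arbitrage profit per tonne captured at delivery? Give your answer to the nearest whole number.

$53 per tonne

Fair forward: F* = S·e^(carry·T), with carry = (r + u) = 0.0292 + 0.0306 = 0.0598
F* = 2369 · e^(0.0598 × 1/12) = 2369 · e^0.004983 = 2369 × 1.004995 = $2380.8332
Market $2434 > fair $2380.8332: forward overpriced → cash-and-carry (buy spot, short the forward).
At maturity, profit = |F_mkt − F*| = |2434 − 2380.8332| = $53 per tonne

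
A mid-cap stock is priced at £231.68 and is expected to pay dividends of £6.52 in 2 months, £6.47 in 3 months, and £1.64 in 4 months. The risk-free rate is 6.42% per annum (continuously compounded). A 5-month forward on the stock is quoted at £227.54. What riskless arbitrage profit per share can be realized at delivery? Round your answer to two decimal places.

PV(dividends) I = 6.52·e^(−0.0642·2/12) + 6.47·e^(−0.0642·3/12) + 1.64·e^(−0.0642·4/12) = 14.4229
Fair forward F* = (S − I)·e^(rT) = (231.68 − 14.4229)·e^0.026750 = 217.2571 × 1.027111 = 223.1472
Market £227.54 > fair 223.1472: forward overpriced → cash-and-carry (borrow at r, buy the stock and collect the dividends, short the forward).
Profit at T = |F_mkt − F*| = |227.54 − 223.1472| = £4.39 per share

£4.39 per share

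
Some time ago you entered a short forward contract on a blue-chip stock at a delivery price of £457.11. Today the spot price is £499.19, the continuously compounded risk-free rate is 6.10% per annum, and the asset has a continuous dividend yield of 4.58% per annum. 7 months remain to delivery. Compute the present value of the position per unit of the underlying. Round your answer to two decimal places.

Current fair forward for the remaining 7 months: F = S·e^((r − q)·T), (r − q) = 0.0610 − 0.0458 = 0.0152
F = 499.19 · e^(0.0152 × 7/12) = 499.19 × 1.008906 = 503.6358
Value of long forward = (F − K)·e^(−rT) = (503.6358 − 457.11) · e^(−0.0610·7/12)
= 46.5258 × 0.965042 = 44.90
Short position value = −(long value) = -£44.90

-£44.90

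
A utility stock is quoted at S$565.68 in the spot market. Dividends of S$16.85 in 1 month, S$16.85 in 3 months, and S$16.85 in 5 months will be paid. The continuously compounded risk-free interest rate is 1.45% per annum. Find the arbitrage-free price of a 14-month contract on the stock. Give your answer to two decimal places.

S$524.10

PV(dividends) I = 16.85·e^(−0.0145·1/12) + 16.85·e^(−0.0145·3/12) + 16.85·e^(−0.0145·5/12)
I = 16.8297 + 16.7890 + 16.7485 = 50.3672
F = (S − I)·e^(rT) = (565.68 − 50.3672) · e^(0.0145·14/12)
= 515.3128 · e^0.016917 = 515.3128 × 1.017061 = S$524.10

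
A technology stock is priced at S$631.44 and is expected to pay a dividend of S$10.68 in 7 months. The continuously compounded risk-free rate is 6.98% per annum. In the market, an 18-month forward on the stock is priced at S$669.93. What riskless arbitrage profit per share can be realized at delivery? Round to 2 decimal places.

S$19.82 per share

PV(dividends) I = 10.68·e^(−0.0698·7/12) = 10.2539
Fair forward F* = (S − I)·e^(rT) = (631.44 − 10.2539)·e^0.104700 = 621.1861 × 1.110377 = 689.7508
Market S$669.93 < fair 689.7508: forward underpriced → reverse cash-and-carry (short the stock, invest proceeds at r, pay the dividends, go long the forward).
Profit at T = |F_mkt − F*| = |669.93 − 689.7508| = S$19.82 per share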